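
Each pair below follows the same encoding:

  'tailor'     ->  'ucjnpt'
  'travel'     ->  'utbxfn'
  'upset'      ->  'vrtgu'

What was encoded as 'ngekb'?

The shifts repeat in a cycle of length 2: positions 0,1,… shift by +1, +2, then the pattern repeats.
Reversing it on ngekb: n−1=m, g−2=e, e−1=d, k−2=i, b−1=a.

media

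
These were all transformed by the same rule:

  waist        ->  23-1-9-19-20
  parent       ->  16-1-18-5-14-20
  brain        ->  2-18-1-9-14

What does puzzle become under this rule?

16-21-26-26-12-5

Letters become their 1-indexed alphabet positions: a=1 … z=26.
On puzzle: p=16→16, u=21→21, z=26→26, z=26→26, l=12→12, e=5→5.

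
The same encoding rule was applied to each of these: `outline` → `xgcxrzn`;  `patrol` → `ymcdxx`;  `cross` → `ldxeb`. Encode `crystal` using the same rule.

ldhecmu

Shifts by position in outline: pos 0: o→x (+9), pos 1: u→g (+12), pos 2: t→c (+9), pos 3: l→x (+12) — repeating every 2. It's a Vigenère-style cipher with numeric key [9,12]: position i shifts by key[i mod 2].
Applying it to crystal: c+9=l, r+12=d, y+9=h, s+12=e, t+9=c, a+12=m, l+9=u.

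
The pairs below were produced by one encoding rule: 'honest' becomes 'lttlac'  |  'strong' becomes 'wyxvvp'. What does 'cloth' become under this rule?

In honest: h→l is +4, o→t is +5, n→t is +6, e→l is +7 — the shift increases by 1 each position. The shift increases by 1 at each position, starting from +4: 4, 5, 6, ….
Applying it to cloth: c+4=g, l+5=q, o+6=u, t+7=a, h+8=p.

gquap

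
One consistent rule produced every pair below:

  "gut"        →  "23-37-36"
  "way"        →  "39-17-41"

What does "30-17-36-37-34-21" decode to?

nature

g is letter #7 and maps to 23: an offset of 16. Letters become their 1-based position plus 16 (so a→17, b→18, …).
Decoding 30-17-36-37-34-21: 30→(30−16)÷1=14=n, 17→(17−16)÷1=1=a, 36→(36−16)÷1=20=t, 37→(37−16)÷1=21=u, 34→(34−16)÷1=18=r, 21→(21−16)÷1=5=e.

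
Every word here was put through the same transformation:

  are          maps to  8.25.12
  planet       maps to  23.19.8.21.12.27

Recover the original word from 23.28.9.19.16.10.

public

Letters become their 1-based position plus 7 (so a→8, b→9, …).
Reversing it on 23.28.9.19.16.10: 23→(23−7)÷1=16=p, 28→(28−7)÷1=21=u, 9→(9−7)÷1=2=b, 19→(19−7)÷1=12=l, 16→(16−7)÷1=9=i, 10→(10−7)÷1=3=c.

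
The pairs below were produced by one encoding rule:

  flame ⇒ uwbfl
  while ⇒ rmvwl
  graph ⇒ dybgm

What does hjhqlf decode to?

system

f(5)→u(20) and l(11)→w(22) fit y≡9x+1 (mod 26); the inverse of 9 mod 26 is 3. Treating letters as 0–25, the rule is x ↦ 9x + 1 (mod 26).
Reversing it on hjhqlf: h(7)→3·(7−1)≡18=s; j(9)→3·(9−1)≡24=y; h(7)→3·(7−1)≡18=s; q(16)→3·(16−1)≡19=t; l(11)→3·(11−1)≡4=e; f(5)→3·(5−1)≡12=m (all mod 26).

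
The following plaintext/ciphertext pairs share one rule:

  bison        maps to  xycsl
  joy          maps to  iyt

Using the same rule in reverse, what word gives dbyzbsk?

The output letters match the input read backwards, each shifted +10: bison reversed is nosib. Two steps: reverse the string, then apply a Caesar shift of +10.
Reversing it on dbyzbsk: shift back: d−10=t, b−10=r, y−10=o, z−10=p, b−10=r, s−10=i, k−10=a → tropria; then reverse → airport.

airport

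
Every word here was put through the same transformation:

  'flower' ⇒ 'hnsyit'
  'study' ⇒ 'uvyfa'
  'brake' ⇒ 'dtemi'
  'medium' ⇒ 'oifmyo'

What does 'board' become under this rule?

dsetf

The shift depends on letter class: consonant f→h is +2, but vowel o→s is +4. Vowels shift forward by 4 and consonants shift forward by 2.
On board: b(cons)+2=d, o(vowel)+4=s, a(vowel)+4=e, r(cons)+2=t, d(cons)+2=f.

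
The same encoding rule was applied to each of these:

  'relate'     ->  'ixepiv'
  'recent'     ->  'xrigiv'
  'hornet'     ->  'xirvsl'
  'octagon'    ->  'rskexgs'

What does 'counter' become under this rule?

vixrysg

The output letters match the input read backwards, each shifted +4: relate reversed is etaler. The word is reversed, then every letter is shifted forward by 4.
For counter: reverse → retnuoc; then shift: r+4=v, e+4=i, t+4=x, n+4=r, u+4=y, o+4=s, c+4=g.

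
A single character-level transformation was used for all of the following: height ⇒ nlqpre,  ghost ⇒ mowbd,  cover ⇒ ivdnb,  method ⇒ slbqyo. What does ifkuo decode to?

cycle

In height: h→n is +6, e→l is +7, i→q is +8, g→p is +9 — the shift increases by 1 each position. Letter i (0-indexed) is shifted by i+6, so successive shifts are 6, 7, 8, ….
Undoing it on ifkuo: i−6=c, f−7=y, k−8=c, u−9=l, o−10=e.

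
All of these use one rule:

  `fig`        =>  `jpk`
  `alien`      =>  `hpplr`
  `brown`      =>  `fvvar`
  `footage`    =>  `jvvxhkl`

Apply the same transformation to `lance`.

phrgl

The shift depends on letter class: consonant f→j is +4, but vowel i→p is +7. Two shifts are in play — +7 for a/e/i/o/u, +4 for every other letter.
On lance: l(cons)+4=p, a(vowel)+7=h, n(cons)+4=r, c(cons)+4=g, e(vowel)+7=l.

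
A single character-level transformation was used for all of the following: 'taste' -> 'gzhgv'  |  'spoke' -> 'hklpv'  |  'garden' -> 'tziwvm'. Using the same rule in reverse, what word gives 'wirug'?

Each pair mirrors across the alphabet (t↔g, a↔z, s↔h): positions sum to 25. This is the alphabet-reversal cipher (Atbash): a becomes z, b becomes y, etc.
Undoing it on wirug: w↔d, i↔r, r↔i, u↔f, g↔t.

drift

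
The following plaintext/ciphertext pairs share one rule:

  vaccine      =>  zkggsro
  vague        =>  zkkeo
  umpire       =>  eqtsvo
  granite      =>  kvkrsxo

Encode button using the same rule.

fexxyr

The rule splits by letter class: vowels +10, consonants +4.
On button: b(cons)+4=f, u(vowel)+10=e, t(cons)+4=x, t(cons)+4=x, o(vowel)+10=y, n(cons)+4=r.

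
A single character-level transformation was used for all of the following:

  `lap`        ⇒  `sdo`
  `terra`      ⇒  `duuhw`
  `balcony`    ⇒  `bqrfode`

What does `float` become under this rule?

wdroi

The output letters match the input read backwards, each shifted +3: lap reversed is pal. Two steps: reverse the string, then apply a Caesar shift of +3.
For float: reverse → taolf; then shift: t+3=w, a+3=d, o+3=r, l+3=o, f+3=i.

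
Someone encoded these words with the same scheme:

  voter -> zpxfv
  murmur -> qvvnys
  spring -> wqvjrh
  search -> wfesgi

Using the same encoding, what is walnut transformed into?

Shifts by position in voter: pos 0: v→z (+4), pos 1: o→p (+1), pos 2: t→x (+4), pos 3: e→f (+1) — repeating every 2. A repeating key of period 2 is used — shifts +4, +1 over and over.
For walnut: w+4=a, a+1=b, l+4=p, n+1=o, u+4=y, t+1=u.

abpoyu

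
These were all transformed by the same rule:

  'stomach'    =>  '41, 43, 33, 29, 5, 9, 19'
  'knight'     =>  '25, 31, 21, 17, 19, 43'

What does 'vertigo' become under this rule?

s(#19)→41 and t(#20)→43: differences scale by 2, so n = 2·pos + 3. Each letter becomes 2×(its alphabet position, a=1..z=26) + 3.
Applying it to vertigo: v=22→47, e=5→13, r=18→39, t=20→43, i=9→21, g=7→17, o=15→33.

47, 13, 39, 43, 21, 17, 33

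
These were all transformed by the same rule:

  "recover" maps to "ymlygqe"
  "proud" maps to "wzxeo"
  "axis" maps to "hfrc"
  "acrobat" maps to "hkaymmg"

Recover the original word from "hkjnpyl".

academy

Each letter shifts forward by (position + 7), i.e. 7, 8, 9, … — the shift grows by one for each successive letter.
Undoing it on hkjnpyl: h−7=a, k−8=c, j−9=a, n−10=d, p−11=e, y−12=m, l−13=y.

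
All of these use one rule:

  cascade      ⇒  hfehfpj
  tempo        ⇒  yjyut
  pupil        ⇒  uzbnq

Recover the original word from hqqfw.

clear

Shifts by position in cascade: pos 0: c→h (+5), pos 1: a→f (+5), pos 2: s→e (+12), pos 3: c→h (+5), pos 4: a→f (+5), pos 5: d→p (+12) — repeating every 3. It's a Vigenère-style cipher with numeric key [5,5,12]: position i shifts by key[i mod 3].
Reversing it on hqqfw: h−5=c, q−5=l, q−12=e, f−5=a, w−5=r.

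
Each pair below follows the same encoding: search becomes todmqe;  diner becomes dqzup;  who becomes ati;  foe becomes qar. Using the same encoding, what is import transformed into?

The output letters match the input read backwards, each shifted +12: search reversed is hcraes. Read the word backwards and shift each letter +12.
Applying it to import: reverse → tropmi; then shift: t+12=f, r+12=d, o+12=a, p+12=b, m+12=y, i+12=u.

fdabyu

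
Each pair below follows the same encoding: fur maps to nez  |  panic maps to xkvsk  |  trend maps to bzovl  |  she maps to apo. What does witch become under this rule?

The shift depends on letter class: consonant f→n is +8, but vowel u→e is +10. Two shifts are in play — +10 for a/e/i/o/u, +8 for every other letter.
Applying it to witch: w(cons)+8=e, i(vowel)+10=s, t(cons)+8=b, c(cons)+8=k, h(cons)+8=p.

esbkp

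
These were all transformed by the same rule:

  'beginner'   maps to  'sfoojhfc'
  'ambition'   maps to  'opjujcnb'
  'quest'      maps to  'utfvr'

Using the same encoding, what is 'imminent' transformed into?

uofojnnj

The output letters match the input read backwards, each shifted +1: beginner reversed is rennigeb. The word is reversed, then every letter is shifted forward by 1.
Applying it to imminent: reverse → tnenimmi; then shift: t+1=u, n+1=o, e+1=f, n+1=o, i+1=j, m+1=n, m+1=n, i+1=j.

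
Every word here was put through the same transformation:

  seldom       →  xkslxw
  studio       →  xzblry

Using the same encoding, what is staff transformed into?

xzhno

In seldom: s→x is +5, e→k is +6, l→s is +7, d→l is +8 — the shift increases by 1 each position. Letter i (0-indexed) is shifted by i+5, so successive shifts are 5, 6, 7, ….
For staff: s+5=x, t+6=z, a+7=h, f+8=n, f+9=o.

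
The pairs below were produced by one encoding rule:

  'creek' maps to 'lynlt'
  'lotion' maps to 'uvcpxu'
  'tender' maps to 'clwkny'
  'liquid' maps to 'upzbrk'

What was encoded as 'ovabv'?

It's a Vigenère-style cipher with numeric key [9,7]: position i shifts by key[i mod 2].
Reversing it on ovabv: o−9=f, v−7=o, a−9=r, b−7=u, v−9=m.

forum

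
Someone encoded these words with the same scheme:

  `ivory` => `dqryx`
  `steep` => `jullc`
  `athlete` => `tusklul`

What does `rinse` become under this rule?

i(8)→d(3) and v(21)→q(16) fit y≡11x+19 (mod 26); the inverse of 11 mod 26 is 19. This is an affine cipher: with a=0,…,z=25, each position x becomes (11x+19) mod 26.
On rinse: r(17)→11·17+19≡24=y; i(8)→11·8+19≡3=d; n(13)→11·13+19≡6=g; s(18)→11·18+19≡9=j; e(4)→11·4+19≡11=l (all mod 26).

ydgjl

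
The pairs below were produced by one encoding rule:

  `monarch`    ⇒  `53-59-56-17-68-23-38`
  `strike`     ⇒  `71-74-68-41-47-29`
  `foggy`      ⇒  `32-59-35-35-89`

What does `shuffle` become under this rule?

71-38-77-32-32-50-29

m(#13)→53 and o(#15)→59: differences scale by 3, so n = 3·pos + 14. Each letter becomes 3×(its alphabet position, a=1..z=26) + 14.
Applying it to shuffle: s=19→71, h=8→38, u=21→77, f=6→32, f=6→32, l=12→50, e=5→29.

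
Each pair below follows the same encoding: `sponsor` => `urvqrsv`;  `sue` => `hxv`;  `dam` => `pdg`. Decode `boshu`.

reply

The output letters match the input read backwards, each shifted +3: sponsor reversed is rosnops. The word is reversed, then every letter is shifted forward by 3.
Undoing it on boshu: shift back: b−3=y, o−3=l, s−3=p, h−3=e, u−3=r → ylper; then reverse → reply.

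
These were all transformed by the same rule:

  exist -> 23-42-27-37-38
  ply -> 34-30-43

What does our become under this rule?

33-39-36

e is letter #5 and maps to 23: an offset of 18. Each letter is replaced by its alphabet position (a=1..z=26) + 18.
On our: o=15→33, u=21→39, r=18→36.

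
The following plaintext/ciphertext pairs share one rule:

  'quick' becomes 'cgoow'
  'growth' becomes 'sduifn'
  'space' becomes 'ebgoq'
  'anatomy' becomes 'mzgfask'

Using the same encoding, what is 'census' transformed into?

oqtegy

Shifts by position in quick: pos 0: q→c (+12), pos 1: u→g (+12), pos 2: i→o (+6), pos 3: c→o (+12), pos 4: k→w (+12) — repeating every 3. The shifts repeat in a cycle of length 3: positions 0,1,… shift by +12, +12, +6, then the pattern repeats.
On census: c+12=o, e+12=q, n+6=t, s+12=e, u+12=g, s+6=y.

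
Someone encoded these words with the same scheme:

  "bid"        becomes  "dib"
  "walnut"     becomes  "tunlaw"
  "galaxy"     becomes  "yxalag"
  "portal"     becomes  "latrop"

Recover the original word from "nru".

The output letters match the input read backwards: bid reversed is dib. It's just the letters in reverse order.
Undoing it on nru: then reverse → urn.

urn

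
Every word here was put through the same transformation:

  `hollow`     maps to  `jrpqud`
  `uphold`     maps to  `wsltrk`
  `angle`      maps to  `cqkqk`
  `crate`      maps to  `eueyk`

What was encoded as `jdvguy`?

The shift increases by 1 at each position, starting from +2: 2, 3, 4, ….
Undoing it on jdvguy: j−2=h, d−3=a, v−4=r, g−5=b, u−6=o, y−7=r.

harbor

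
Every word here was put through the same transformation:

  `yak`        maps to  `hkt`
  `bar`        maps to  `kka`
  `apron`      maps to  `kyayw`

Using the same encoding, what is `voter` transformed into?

The shift depends on letter class: consonant y→h is +9, but vowel a→k is +10. The rule splits by letter class: vowels +10, consonants +9.
On voter: v(cons)+9=e, o(vowel)+10=y, t(cons)+9=c, e(vowel)+10=o, r(cons)+9=a.

eycoa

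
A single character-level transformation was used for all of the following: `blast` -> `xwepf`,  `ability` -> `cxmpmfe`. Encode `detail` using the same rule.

pmexih

The output letters match the input read backwards, each shifted +4: blast reversed is tsalb. Two steps: reverse the string, then apply a Caesar shift of +4.
For detail: reverse → liated; then shift: l+4=p, i+4=m, a+4=e, t+4=x, e+4=i, d+4=h.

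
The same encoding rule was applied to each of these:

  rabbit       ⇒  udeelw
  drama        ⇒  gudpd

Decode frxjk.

cough

Each letter is shifted forward by 3 in the alphabet (a Caesar shift of +3).
Undoing it on frxjk: f−3=c, r−3=o, x−3=u, j−3=g, k−3=h.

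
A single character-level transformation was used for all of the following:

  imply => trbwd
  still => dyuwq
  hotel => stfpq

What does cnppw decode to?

rider

Shifts by position in imply: pos 0: i→t (+11), pos 1: m→r (+5), pos 2: p→b (+12), pos 3: l→w (+11), pos 4: y→d (+5) — repeating every 3. The shifts repeat in a cycle of length 3: positions 0,1,… shift by +11, +5, +12, then the pattern repeats.
Decoding cnppw: c−11=r, n−5=i, p−12=d, p−11=e, w−5=r.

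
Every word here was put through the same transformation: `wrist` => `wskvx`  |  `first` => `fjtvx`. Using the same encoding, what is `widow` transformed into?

wjfra

In wrist: w→w is +0, r→s is +1, i→k is +2, s→v is +3 — the shift increases by 1 each position. Letter i (0-indexed) is shifted by i+0, so successive shifts are 0, 1, 2, ….
Applying it to widow: w+0=w, i+1=j, d+2=f, o+3=r, w+4=a.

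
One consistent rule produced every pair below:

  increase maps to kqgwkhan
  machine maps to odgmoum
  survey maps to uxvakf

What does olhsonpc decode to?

midnight

Letter i (0-indexed) is shifted by i+2, so successive shifts are 2, 3, 4, ….
Decoding olhsonpc: o−2=m, l−3=i, h−4=d, s−5=n, o−6=i, n−7=g, p−8=h, c−9=t.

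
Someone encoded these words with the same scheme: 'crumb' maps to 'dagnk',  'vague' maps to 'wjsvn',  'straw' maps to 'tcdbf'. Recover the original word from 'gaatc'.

Shifts by position in crumb: pos 0: c→d (+1), pos 1: r→a (+9), pos 2: u→g (+12), pos 3: m→n (+1), pos 4: b→k (+9) — repeating every 3. It's a Vigenère-style cipher with numeric key [1,9,12]: position i shifts by key[i mod 3].
Decoding gaatc: g−1=f, a−9=r, a−12=o, t−1=s, c−9=t.

frost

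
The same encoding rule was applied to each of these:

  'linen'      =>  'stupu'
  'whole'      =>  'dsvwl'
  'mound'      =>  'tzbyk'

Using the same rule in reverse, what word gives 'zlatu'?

satin

Shifts by position in linen: pos 0: l→s (+7), pos 1: i→t (+11), pos 2: n→u (+7), pos 3: e→p (+11) — repeating every 2. It's a Vigenère-style cipher with numeric key [7,11]: position i shifts by key[i mod 2].
Reversing it on zlatu: z−7=s, l−11=a, a−7=t, t−11=i, u−7=n.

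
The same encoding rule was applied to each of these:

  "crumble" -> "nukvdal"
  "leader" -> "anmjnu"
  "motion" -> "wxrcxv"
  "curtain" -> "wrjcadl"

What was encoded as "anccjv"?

matter

The output letters match the input read backwards, each shifted +9: crumble reversed is elbmurc. The word is reversed, then every letter is shifted forward by 9.
Decoding anccjv: shift back: a−9=r, n−9=e, c−9=t, c−9=t, j−9=a, v−9=m → rettam; then reverse → matter.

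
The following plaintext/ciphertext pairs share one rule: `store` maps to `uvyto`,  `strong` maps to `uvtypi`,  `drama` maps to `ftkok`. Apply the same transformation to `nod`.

The shift depends on letter class: consonant s→u is +2, but vowel o→y is +10. Vowels shift forward by 10 and consonants shift forward by 2.
Applying it to nod: n(cons)+2=p, o(vowel)+10=y, d(cons)+2=f.

pyf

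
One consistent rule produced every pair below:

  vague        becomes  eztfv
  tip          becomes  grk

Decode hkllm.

Each pair mirrors across the alphabet (v↔e, a↔z, g↔t): positions sum to 25. This is the alphabet-reversal cipher (Atbash): a becomes z, b becomes y, etc.
Reversing it on hkllm: h↔s, k↔p, l↔o, l↔o, m↔n.

spoon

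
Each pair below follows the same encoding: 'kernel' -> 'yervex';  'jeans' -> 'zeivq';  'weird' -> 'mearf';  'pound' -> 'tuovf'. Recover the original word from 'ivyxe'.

ankle

This is an affine cipher: with a=0,…,z=25, each position x becomes (25x+8) mod 26.
Decoding ivyxe: i(8)→25·(8−8)≡0=a; v(21)→25·(21−8)≡13=n; y(24)→25·(24−8)≡10=k; x(23)→25·(23−8)≡11=l; e(4)→25·(4−8)≡4=e (all mod 26).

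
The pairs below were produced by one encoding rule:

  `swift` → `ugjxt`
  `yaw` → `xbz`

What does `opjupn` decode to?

The word is reversed, then every letter is shifted forward by 1.
Undoing it on opjupn: shift back: o−1=n, p−1=o, j−1=i, u−1=t, p−1=o, n−1=m → noitom; then reverse → motion.

motion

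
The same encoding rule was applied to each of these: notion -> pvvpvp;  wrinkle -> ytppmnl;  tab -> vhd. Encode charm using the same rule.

The shift depends on letter class: consonant n→p is +2, but vowel o→v is +7. The rule splits by letter class: vowels +7, consonants +2.
Applying it to charm: c(cons)+2=e, h(cons)+2=j, a(vowel)+7=h, r(cons)+2=t, m(cons)+2=o.

ejhto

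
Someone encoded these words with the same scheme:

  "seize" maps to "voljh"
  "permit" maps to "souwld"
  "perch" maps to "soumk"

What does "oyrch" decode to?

Shifts by position in seize: pos 0: s→v (+3), pos 1: e→o (+10), pos 2: i→l (+3), pos 3: z→j (+10) — repeating every 2. A repeating key of period 2 is used — shifts +3, +10 over and over.
Undoing it on oyrch: o−3=l, y−10=o, r−3=o, c−10=s, h−3=e.

loose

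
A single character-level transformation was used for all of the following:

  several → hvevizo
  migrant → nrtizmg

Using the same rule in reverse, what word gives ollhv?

loose

Each pair mirrors across the alphabet (s↔h, e↔v, v↔e): positions sum to 25. Letters are reflected about the middle of the alphabet (position → 25−position): Atbash.
Decoding ollhv: o↔l, l↔o, l↔o, h↔s, v↔e.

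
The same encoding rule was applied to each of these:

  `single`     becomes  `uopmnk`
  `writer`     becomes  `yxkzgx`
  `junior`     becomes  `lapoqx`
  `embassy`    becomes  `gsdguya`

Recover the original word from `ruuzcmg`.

Shifts by position in single: pos 0: s→u (+2), pos 1: i→o (+6), pos 2: n→p (+2), pos 3: g→m (+6) — repeating every 2. The shifts repeat in a cycle of length 2: positions 0,1,… shift by +2, +6, then the pattern repeats.
Decoding ruuzcmg: r−2=p, u−6=o, u−2=s, z−6=t, c−2=a, m−6=g, g−2=e.

postage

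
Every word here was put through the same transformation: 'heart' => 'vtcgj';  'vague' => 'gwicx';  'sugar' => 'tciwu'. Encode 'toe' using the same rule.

Read the word backwards and shift each letter +2.
On toe: reverse → eot; then shift: e+2=g, o+2=q, t+2=v.

gqv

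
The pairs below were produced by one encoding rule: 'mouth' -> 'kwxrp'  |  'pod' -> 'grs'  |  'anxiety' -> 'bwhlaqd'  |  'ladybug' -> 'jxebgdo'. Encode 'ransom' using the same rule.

The output letters match the input read backwards, each shifted +3: mouth reversed is htuom. The word is reversed, then every letter is shifted forward by 3.
For ransom: reverse → mosnar; then shift: m+3=p, o+3=r, s+3=v, n+3=q, a+3=d, r+3=u.

prvqdu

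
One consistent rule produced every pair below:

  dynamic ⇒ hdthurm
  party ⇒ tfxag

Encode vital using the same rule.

Each letter shifts forward by (position + 4), i.e. 4, 5, 6, … — the shift grows by one for each successive letter.
For vital: v+4=z, i+5=n, t+6=z, a+7=h, l+8=t.

znzht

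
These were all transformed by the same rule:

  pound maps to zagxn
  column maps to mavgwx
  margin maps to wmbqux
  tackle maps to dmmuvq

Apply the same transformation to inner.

uxxqb

Vowels shift forward by 12 and consonants shift forward by 10.
On inner: i(vowel)+12=u, n(cons)+10=x, n(cons)+10=x, e(vowel)+12=q, r(cons)+10=b.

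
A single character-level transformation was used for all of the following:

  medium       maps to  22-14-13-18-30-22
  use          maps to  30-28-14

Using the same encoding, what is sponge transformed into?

m is letter #13 and maps to 22: an offset of 9. Letters become their 1-based position plus 9 (so a→10, b→11, …).
For sponge: s=19→28, p=16→25, o=15→24, n=14→23, g=7→16, e=5→14.

28-25-24-23-16-14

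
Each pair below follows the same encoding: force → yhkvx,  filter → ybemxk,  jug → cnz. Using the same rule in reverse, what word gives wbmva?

ditch

It's a constant shift of +19 (ROT19).
Decoding wbmva: w−19=d, b−19=i, m−19=t, v−19=c, a−19=h.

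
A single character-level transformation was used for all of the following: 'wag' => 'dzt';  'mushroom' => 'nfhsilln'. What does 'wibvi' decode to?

dryer

Each pair mirrors across the alphabet (w↔d, a↔z, g↔t): positions sum to 25. Letters are reflected about the middle of the alphabet (position → 25−position): Atbash.
Undoing it on wibvi: w↔d, i↔r, b↔y, v↔e, i↔r.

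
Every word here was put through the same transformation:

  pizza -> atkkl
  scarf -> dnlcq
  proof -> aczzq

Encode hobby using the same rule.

szmmj

This is a Caesar cipher with shift 11.
Applying it to hobby: h+11=s, o+11=z, b+11=m, b+11=m, y+11=j.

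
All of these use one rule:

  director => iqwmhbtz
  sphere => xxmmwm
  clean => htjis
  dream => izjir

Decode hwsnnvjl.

confined

Shifts by position in director: pos 0: d→i (+5), pos 1: i→q (+8), pos 2: r→w (+5), pos 3: e→m (+8) — repeating every 2. A repeating key of period 2 is used — shifts +5, +8 over and over.
Undoing it on hwsnnvjl: h−5=c, w−8=o, s−5=n, n−8=f, n−5=i, v−8=n, j−5=e, l−8=d.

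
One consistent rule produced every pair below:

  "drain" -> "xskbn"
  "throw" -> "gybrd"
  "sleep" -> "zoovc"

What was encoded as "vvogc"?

swell

The output letters match the input read backwards, each shifted +10: drain reversed is niard. Read the word backwards and shift each letter +10.
Reversing it on vvogc: shift back: v−10=l, v−10=l, o−10=e, g−10=w, c−10=s → llews; then reverse → swell.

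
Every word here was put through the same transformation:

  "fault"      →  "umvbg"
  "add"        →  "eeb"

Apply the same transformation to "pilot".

upmjq

The word is reversed, then every letter is shifted forward by 1.
On pilot: reverse → tolip; then shift: t+1=u, o+1=p, l+1=m, i+1=j, p+1=q.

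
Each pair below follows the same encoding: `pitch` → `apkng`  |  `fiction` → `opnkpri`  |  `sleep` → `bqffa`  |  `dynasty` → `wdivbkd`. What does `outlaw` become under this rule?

rtkqvl

This is an affine cipher: with a=0,…,z=25, each position x becomes (9x+21) mod 26.
On outlaw: o(14)→9·14+21≡17=r; u(20)→9·20+21≡19=t; t(19)→9·19+21≡10=k; l(11)→9·11+21≡16=q; a(0)→9·0+21≡21=v; w(22)→9·22+21≡11=l (all mod 26).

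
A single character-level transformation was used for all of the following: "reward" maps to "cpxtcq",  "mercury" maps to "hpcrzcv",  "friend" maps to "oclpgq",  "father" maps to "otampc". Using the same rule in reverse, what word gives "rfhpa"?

r(17)→c(2) and e(4)→p(15) fit y≡25x+19 (mod 26); the inverse of 25 mod 26 is 25. Treating letters as 0–25, the rule is x ↦ 25x + 19 (mod 26).
Reversing it on rfhpa: r(17)→25·(17−19)≡2=c; f(5)→25·(5−19)≡14=o; h(7)→25·(7−19)≡12=m; p(15)→25·(15−19)≡4=e; a(0)→25·(0−19)≡19=t (all mod 26).

comet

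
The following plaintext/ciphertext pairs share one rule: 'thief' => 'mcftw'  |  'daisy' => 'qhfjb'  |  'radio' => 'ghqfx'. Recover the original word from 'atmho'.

Treating letters as 0–25, the rule is x ↦ 3x + 7 (mod 26).
Undoing it on atmho: a(0)→9·(0−7)≡15=p; t(19)→9·(19−7)≡4=e; m(12)→9·(12−7)≡19=t; h(7)→9·(7−7)≡0=a; o(14)→9·(14−7)≡11=l (all mod 26).

petal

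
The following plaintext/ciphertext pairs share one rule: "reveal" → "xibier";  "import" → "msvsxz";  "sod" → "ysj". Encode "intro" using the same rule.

The shift depends on letter class: consonant r→x is +6, but vowel e→i is +4. The rule splits by letter class: vowels +4, consonants +6.
Applying it to intro: i(vowel)+4=m, n(cons)+6=t, t(cons)+6=z, r(cons)+6=x, o(vowel)+4=s.

mtzxs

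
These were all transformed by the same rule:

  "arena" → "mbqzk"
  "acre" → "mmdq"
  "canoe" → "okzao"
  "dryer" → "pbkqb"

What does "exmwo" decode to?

Shifts by position in arena: pos 0: a→m (+12), pos 1: r→b (+10), pos 2: e→q (+12), pos 3: n→z (+12), pos 4: a→k (+10) — repeating every 3. A repeating key of period 3 is used — shifts +12, +10, +12 over and over.
Decoding exmwo: e−12=s, x−10=n, m−12=a, w−12=k, o−10=e.

snake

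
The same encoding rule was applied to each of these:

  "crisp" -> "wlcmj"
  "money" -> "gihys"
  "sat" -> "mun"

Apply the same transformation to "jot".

din

Compare letters: c→w is +20, r→l is +20, i→c is +20 — a constant shift. Every letter moves 20 places later in the alphabet, wrapping around z→a.
For jot: j+20=d, o+20=i, t+20=n.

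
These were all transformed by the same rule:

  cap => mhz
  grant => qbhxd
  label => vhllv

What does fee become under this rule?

pll

The shift depends on letter class: consonant c→m is +10, but vowel a→h is +7. Two shifts are in play — +7 for a/e/i/o/u, +10 for every other letter.
Applying it to fee: f(cons)+10=p, e(vowel)+7=l, e(vowel)+7=l.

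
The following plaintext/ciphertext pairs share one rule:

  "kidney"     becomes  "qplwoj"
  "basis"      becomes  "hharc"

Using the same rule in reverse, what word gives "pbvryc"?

The shift increases by 1 at each position, starting from +6: 6, 7, 8, ….
Reversing it on pbvryc: p−6=j, b−7=u, v−8=n, r−9=i, y−10=o, c−11=r.

junior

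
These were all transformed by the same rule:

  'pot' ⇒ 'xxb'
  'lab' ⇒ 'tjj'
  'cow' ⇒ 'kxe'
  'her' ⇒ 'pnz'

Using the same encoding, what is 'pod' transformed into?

xxl

The shift depends on letter class: consonant p→x is +8, but vowel o→x is +9. Two shifts are in play — +9 for a/e/i/o/u, +8 for every other letter.
Applying it to pod: p(cons)+8=x, o(vowel)+9=x, d(cons)+8=l.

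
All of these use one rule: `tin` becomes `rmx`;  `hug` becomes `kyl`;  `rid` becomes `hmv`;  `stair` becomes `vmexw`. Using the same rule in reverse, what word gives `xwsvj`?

frost

The output letters match the input read backwards, each shifted +4: tin reversed is nit. Read the word backwards and shift each letter +4.
Decoding xwsvj: shift back: x−4=t, w−4=s, s−4=o, v−4=r, j−4=f → tsorf; then reverse → frost.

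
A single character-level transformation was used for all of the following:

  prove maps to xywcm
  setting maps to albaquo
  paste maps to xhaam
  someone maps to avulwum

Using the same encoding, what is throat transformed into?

bozvia

The shifts repeat in a cycle of length 2: positions 0,1,… shift by +8, +7, then the pattern repeats.
On throat: t+8=b, h+7=o, r+8=z, o+7=v, a+8=i, t+7=a.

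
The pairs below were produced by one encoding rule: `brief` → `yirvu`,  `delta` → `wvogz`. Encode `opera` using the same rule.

lkviz

Letters are reflected about the middle of the alphabet (position → 25−position): Atbash.
Applying it to opera: o↔l, p↔k, e↔v, r↔i, a↔z.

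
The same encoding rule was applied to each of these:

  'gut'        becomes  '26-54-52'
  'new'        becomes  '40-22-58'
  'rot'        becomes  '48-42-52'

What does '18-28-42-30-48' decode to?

choir

g(#7)→26 and u(#21)→54: differences scale by 2, so n = 2·pos + 12. Each letter becomes 2×(its alphabet position, a=1..z=26) + 12.
Undoing it on 18-28-42-30-48: 18→(18−12)÷2=3=c, 28→(28−12)÷2=8=h, 42→(42−12)÷2=15=o, 30→(30−12)÷2=9=i, 48→(48−12)÷2=18=r.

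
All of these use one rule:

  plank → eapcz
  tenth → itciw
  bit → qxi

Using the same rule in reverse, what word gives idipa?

It's a constant shift of +15 (ROT15).
Undoing it on idipa: i−15=t, d−15=o, i−15=t, p−15=a, a−15=l.

total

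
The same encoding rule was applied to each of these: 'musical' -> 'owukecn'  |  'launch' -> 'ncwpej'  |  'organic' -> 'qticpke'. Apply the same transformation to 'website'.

ygdukvg

This is a Caesar cipher with shift 2.
On website: w+2=y, e+2=g, b+2=d, s+2=u, i+2=k, t+2=v, e+2=g.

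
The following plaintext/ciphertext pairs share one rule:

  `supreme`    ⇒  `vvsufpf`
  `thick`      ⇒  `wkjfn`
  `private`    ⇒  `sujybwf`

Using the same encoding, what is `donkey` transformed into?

The shift depends on letter class: consonant s→v is +3, but vowel u→v is +1. The rule splits by letter class: vowels +1, consonants +3.
On donkey: d(cons)+3=g, o(vowel)+1=p, n(cons)+3=q, k(cons)+3=n, e(vowel)+1=f, y(cons)+3=b.

gpqnfb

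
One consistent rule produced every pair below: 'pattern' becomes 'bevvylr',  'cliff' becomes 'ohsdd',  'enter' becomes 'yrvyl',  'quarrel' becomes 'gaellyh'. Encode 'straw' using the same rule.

p(15)→b(1) and a(0)→e(4) fit y≡5x+4 (mod 26); the inverse of 5 mod 26 is 21. This is an affine cipher: with a=0,…,z=25, each position x becomes (5x+4) mod 26.
Applying it to straw: s(18)→5·18+4≡16=q; t(19)→5·19+4≡21=v; r(17)→5·17+4≡11=l; a(0)→5·0+4≡4=e; w(22)→5·22+4≡10=k (all mod 26).

qvlek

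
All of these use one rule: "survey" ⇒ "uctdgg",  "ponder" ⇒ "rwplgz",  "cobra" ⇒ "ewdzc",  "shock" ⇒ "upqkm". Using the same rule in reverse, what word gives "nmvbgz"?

Shifts by position in survey: pos 0: s→u (+2), pos 1: u→c (+8), pos 2: r→t (+2), pos 3: v→d (+8) — repeating every 2. The shifts repeat in a cycle of length 2: positions 0,1,… shift by +2, +8, then the pattern repeats.
Undoing it on nmvbgz: n−2=l, m−8=e, v−2=t, b−8=t, g−2=e, z−8=r.

letter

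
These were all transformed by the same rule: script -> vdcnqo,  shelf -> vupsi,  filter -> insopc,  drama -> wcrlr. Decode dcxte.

s(18)→v(21) and c(2)→d(3) fit y≡19x+17 (mod 26); the inverse of 19 mod 26 is 11. Each letter's alphabet position (a=0..z=25) is mapped through 19·x+17 mod 26 — an affine cipher.
Reversing it on dcxte: d(3)→11·(3−17)≡2=c; c(2)→11·(2−17)≡17=r; x(23)→11·(23−17)≡14=o; t(19)→11·(19−17)≡22=w; e(4)→11·(4−17)≡13=n (all mod 26).

crown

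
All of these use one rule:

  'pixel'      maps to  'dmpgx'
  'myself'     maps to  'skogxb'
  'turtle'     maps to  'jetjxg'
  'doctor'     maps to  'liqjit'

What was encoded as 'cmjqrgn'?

kitchen

p(15)→d(3) and i(8)→m(12) fit y≡21x+0 (mod 26); the inverse of 21 mod 26 is 5. This is an affine cipher: with a=0,…,z=25, each position x becomes (21x+0) mod 26.
Reversing it on cmjqrgn: c(2)→5·(2−0)≡10=k; m(12)→5·(12−0)≡8=i; j(9)→5·(9−0)≡19=t; q(16)→5·(16−0)≡2=c; r(17)→5·(17−0)≡7=h; g(6)→5·(6−0)≡4=e; n(13)→5·(13−0)≡13=n (all mod 26).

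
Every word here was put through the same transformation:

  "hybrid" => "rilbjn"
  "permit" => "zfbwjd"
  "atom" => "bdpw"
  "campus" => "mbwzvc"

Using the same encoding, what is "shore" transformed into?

The shift depends on letter class: consonant h→r is +10, but vowel i→j is +1. Vowels shift forward by 1 and consonants shift forward by 10.
For shore: s(cons)+10=c, h(cons)+10=r, o(vowel)+1=p, r(cons)+10=b, e(vowel)+1=f.

crpbf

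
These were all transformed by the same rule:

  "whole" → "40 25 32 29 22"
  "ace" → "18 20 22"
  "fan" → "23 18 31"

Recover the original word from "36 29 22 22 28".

sleek

w is letter #23 and maps to 40: an offset of 17. Each letter is replaced by its alphabet position (a=1..z=26) + 17.
Undoing it on 36 29 22 22 28: 36→(36−17)÷1=19=s, 29→(29−17)÷1=12=l, 22→(22−17)÷1=5=e, 22→(22−17)÷1=5=e, 28→(28−17)÷1=11=k.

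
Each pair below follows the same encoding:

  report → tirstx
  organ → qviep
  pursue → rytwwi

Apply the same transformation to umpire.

wqrmti

Shifts by position in report: pos 0: r→t (+2), pos 1: e→i (+4), pos 2: p→r (+2), pos 3: o→s (+4) — repeating every 2. It's a Vigenère-style cipher with numeric key [2,4]: position i shifts by key[i mod 2].
On umpire: u+2=w, m+4=q, p+2=r, i+4=m, r+2=t, e+4=i.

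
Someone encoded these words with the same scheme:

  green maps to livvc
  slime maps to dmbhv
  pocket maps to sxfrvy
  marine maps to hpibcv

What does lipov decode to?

g(6)→l(11) and r(17)→i(8) fit y≡21x+15 (mod 26); the inverse of 21 mod 26 is 5. Treating letters as 0–25, the rule is x ↦ 21x + 15 (mod 26).
Reversing it on lipov: l(11)→5·(11−15)≡6=g; i(8)→5·(8−15)≡17=r; p(15)→5·(15−15)≡0=a; o(14)→5·(14−15)≡21=v; v(21)→5·(21−15)≡4=e (all mod 26).

grave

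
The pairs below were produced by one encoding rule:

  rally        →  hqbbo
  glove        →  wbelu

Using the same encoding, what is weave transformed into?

muqlu

Compare letters: r→h is +16, a→q is +16, l→b is +16 — a constant shift. Every letter moves 16 places later in the alphabet, wrapping around z→a.
For weave: w+16=m, e+16=u, a+16=q, v+16=l, e+16=u.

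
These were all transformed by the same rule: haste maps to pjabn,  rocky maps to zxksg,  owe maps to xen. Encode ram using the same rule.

zju

The shift depends on letter class: consonant h→p is +8, but vowel a→j is +9. The rule splits by letter class: vowels +9, consonants +8.
Applying it to ram: r(cons)+8=z, a(vowel)+9=j, m(cons)+8=u.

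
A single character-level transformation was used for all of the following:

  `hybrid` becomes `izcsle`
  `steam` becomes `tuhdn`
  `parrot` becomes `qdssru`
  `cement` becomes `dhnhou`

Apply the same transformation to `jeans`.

khdot

The rule splits by letter class: vowels +3, consonants +1.
Applying it to jeans: j(cons)+1=k, e(vowel)+3=h, a(vowel)+3=d, n(cons)+1=o, s(cons)+1=t.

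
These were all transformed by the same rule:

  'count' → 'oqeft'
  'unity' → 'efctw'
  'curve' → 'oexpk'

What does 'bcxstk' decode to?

This is an affine cipher: with a=0,…,z=25, each position x becomes (11x+18) mod 26.
Reversing it on bcxstk: b(1)→19·(1−18)≡15=p; c(2)→19·(2−18)≡8=i; x(23)→19·(23−18)≡17=r; s(18)→19·(18−18)≡0=a; t(19)→19·(19−18)≡19=t; k(10)→19·(10−18)≡4=e (all mod 26).

pirate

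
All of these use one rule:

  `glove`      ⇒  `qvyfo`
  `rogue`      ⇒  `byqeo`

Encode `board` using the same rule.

lykbn

Compare letters: g→q is +10, l→v is +10, o→y is +10 — a constant shift. Each letter is shifted forward by 10 in the alphabet (a Caesar shift of +10).
Applying it to board: b+10=l, o+10=y, a+10=k, r+10=b, d+10=n.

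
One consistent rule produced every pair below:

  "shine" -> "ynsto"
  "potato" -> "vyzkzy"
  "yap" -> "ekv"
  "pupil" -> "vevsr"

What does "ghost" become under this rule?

mnyyz

The shift depends on letter class: consonant s→y is +6, but vowel i→s is +10. The rule splits by letter class: vowels +10, consonants +6.
For ghost: g(cons)+6=m, h(cons)+6=n, o(vowel)+10=y, s(cons)+6=y, t(cons)+6=z.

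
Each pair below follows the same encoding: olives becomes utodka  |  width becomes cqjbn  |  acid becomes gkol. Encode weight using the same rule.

Shifts by position in olives: pos 0: o→u (+6), pos 1: l→t (+8), pos 2: i→o (+6), pos 3: v→d (+8) — repeating every 2. A repeating key of period 2 is used — shifts +6, +8 over and over.
For weight: w+6=c, e+8=m, i+6=o, g+8=o, h+6=n, t+8=b.

cmoonb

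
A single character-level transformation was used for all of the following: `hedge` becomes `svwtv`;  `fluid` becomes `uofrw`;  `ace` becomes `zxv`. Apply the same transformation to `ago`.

Each pair mirrors across the alphabet (h↔s, e↔v, d↔w): positions sum to 25. Each letter is replaced by its mirror in the alphabet: a↔z, b↔y, c↔x, and so on (the Atbash cipher).
For ago: a↔z, g↔t, o↔l.

ztl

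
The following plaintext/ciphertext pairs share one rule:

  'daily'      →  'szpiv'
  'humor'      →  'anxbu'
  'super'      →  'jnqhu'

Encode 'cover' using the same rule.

dbchu

Treating letters as 0–25, the rule is x ↦ 15x + 25 (mod 26).
On cover: c(2)→15·2+25≡3=d; o(14)→15·14+25≡1=b; v(21)→15·21+25≡2=c; e(4)→15·4+25≡7=h; r(17)→15·17+25≡20=u (all mod 26).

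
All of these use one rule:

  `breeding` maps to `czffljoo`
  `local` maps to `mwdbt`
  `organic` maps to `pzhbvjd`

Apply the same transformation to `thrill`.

upsjtm

A repeating key of period 3 is used — shifts +1, +8, +1 over and over.
On thrill: t+1=u, h+8=p, r+1=s, i+1=j, l+8=t, l+1=m.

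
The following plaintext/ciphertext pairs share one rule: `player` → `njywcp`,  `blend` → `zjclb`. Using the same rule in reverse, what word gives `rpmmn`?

Compare letters: p→n is +24, l→j is +24, a→y is +24 — a constant shift. Each letter is shifted forward by 24 in the alphabet (a Caesar shift of +24).
Reversing it on rpmmn: r−24=t, p−24=r, m−24=o, m−24=o, n−24=p.

troop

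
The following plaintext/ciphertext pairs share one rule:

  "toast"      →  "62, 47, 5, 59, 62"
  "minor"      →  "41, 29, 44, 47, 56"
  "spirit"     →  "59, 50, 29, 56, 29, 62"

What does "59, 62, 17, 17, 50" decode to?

t(#20)→62 and o(#15)→47: differences scale by 3, so n = 3·pos + 2. Each letter becomes 3×(its alphabet position, a=1..z=26) + 2.
Decoding 59, 62, 17, 17, 50: 59→(59−2)÷3=19=s, 62→(62−2)÷3=20=t, 17→(17−2)÷3=5=e, 17→(17−2)÷3=5=e, 50→(50−2)÷3=16=p.

steep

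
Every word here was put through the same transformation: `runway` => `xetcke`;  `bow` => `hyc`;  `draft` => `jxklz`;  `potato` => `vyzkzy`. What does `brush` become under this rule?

The shift depends on letter class: consonant r→x is +6, but vowel u→e is +10. Two shifts are in play — +10 for a/e/i/o/u, +6 for every other letter.
For brush: b(cons)+6=h, r(cons)+6=x, u(vowel)+10=e, s(cons)+6=y, h(cons)+6=n.

hxeyn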